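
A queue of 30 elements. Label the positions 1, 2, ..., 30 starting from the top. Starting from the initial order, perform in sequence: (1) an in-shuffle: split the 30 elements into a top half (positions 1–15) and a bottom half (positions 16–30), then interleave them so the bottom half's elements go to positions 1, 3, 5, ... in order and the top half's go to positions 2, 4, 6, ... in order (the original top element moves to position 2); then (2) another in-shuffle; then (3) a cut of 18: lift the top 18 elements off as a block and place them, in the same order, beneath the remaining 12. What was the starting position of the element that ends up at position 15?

Undo the operations in reverse order, starting from position 15:
  undo op 3 (cut 18): 15 ← 3
  undo op 2 (in-shuffle, from bottom half): 3 ← 17
  undo op 1 (in-shuffle, from bottom half): 17 ← 24
So the element at position 15 came from original position 24.

24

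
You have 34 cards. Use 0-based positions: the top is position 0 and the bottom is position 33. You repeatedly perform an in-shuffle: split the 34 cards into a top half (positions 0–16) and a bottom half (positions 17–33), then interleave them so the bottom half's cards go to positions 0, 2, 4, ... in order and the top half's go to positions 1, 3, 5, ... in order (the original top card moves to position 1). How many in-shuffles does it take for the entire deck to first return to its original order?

The in-shuffle permutes the 34 positions with cycle lengths [3, 3, 4, 12, 12].
Every card is home exactly when every cycle has completed a whole number of laps, i.e. after lcm(3, 4, 12) = 12 in-shuffles.

12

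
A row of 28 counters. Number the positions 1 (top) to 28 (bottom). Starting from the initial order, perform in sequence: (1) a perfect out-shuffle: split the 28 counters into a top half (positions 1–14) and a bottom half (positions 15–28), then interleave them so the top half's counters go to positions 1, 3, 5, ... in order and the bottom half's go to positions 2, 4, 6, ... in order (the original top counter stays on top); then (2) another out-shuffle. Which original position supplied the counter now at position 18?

12

Undo the operations in reverse order, starting from position 18:
  undo op 2 (out-shuffle, from bottom half): 18 ← 23
  undo op 1 (out-shuffle, from top half): 23 ← 12
So the counter at position 18 came from original position 12.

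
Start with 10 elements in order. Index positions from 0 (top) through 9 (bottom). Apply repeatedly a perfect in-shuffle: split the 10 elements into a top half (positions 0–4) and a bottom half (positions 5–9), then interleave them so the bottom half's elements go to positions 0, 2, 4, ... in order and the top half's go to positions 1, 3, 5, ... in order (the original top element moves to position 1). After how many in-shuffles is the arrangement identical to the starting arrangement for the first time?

The in-shuffle permutes the 10 positions with cycle lengths [10].
Every element is home exactly when every cycle has completed a whole number of laps, i.e. after lcm(10) = 10 in-shuffles.

10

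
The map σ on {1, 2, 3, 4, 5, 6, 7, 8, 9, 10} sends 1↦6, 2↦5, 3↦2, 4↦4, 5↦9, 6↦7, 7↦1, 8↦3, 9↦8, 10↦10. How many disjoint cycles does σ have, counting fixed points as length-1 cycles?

Cycle decomposition: (1 6 7) (2 5 9 8 3) (4) (10).
4 cycles.

4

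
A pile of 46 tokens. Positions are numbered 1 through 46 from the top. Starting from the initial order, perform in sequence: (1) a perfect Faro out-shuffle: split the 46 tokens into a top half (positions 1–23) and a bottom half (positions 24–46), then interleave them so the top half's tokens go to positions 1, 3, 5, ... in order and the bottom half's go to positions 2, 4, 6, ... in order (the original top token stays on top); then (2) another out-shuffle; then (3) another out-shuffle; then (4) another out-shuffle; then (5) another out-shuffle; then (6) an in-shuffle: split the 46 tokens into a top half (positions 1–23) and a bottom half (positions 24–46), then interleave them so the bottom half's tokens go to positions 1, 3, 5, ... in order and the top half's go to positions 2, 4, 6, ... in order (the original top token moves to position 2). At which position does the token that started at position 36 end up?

35

Track the token from position 36 forward through each operation:
  after op 1 (out-shuffle): 36 → 26
  after op 2 (out-shuffle): 26 → 6
  after op 3 (out-shuffle): 6 → 11
  after op 4 (out-shuffle): 11 → 21
  after op 5 (out-shuffle): 21 → 41
  after op 6 (in-shuffle): 41 → 35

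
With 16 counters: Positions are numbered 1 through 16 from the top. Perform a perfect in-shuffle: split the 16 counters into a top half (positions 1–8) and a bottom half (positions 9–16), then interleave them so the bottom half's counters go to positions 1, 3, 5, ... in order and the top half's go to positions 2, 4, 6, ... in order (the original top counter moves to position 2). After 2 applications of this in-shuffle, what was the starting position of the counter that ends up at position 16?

4

Work backwards from position 16, undoing one in-shuffle at a time:
16 ← 8 ← 4
So the counter now at position 16 started at position 4.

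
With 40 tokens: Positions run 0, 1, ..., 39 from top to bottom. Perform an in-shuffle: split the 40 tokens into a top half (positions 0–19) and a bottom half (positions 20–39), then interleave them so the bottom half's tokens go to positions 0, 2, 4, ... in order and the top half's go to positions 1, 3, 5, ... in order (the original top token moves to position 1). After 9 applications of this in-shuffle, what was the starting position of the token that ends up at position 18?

Work backwards from position 18, undoing one in-shuffle at a time:
18 ← 29 ← 14 ← 27 ← 13 ← 6 ← 23 ← 11 ← 5 ← 2
So the token now at position 18 started at position 2.

2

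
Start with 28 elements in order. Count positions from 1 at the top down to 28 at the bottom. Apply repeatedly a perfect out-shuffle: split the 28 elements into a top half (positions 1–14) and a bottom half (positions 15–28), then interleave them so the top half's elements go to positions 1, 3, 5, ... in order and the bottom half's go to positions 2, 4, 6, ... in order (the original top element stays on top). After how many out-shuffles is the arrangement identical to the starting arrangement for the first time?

18

The out-shuffle permutes the 28 positions with cycle lengths [1, 1, 2, 6, 18].
Every element is home exactly when every cycle has completed a whole number of laps, i.e. after lcm(1, 2, 6, 18) = 18 out-shuffles.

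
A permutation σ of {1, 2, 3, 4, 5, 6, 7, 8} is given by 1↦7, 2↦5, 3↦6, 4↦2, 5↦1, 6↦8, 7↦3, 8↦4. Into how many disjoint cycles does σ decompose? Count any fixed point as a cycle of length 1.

Cycle decomposition: (1 7 3 6 8 4 2 5).
1 cycle.

1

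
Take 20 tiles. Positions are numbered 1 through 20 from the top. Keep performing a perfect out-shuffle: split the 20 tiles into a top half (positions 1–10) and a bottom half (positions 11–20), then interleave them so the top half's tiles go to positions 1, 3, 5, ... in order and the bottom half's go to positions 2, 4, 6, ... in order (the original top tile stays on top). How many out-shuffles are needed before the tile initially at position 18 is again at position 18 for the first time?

18

Follow position 18 under repeated out-shuffles:
18 → 16 → 12 → 4 → 7 → 13 → 6 → 11 → 2 → 3 → 5 → 9 → 17 → 14 → 8 → 15 → 10 → 19 → 18
It first returns after 18 out-shuffles.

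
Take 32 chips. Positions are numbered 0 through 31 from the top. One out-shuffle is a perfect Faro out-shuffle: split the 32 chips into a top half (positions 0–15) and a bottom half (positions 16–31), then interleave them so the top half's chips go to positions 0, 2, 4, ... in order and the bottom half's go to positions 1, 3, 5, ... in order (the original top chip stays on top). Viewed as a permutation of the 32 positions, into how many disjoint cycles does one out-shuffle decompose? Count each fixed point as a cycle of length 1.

Trace each unvisited position around until it returns:
(0) (1 2 4 8 16) (3 6 12 24 17) (5 10 20 9 18) (7 14 28 25 19) (11 22 13 26 21) (15 30 29 27 23) (31)
8 cycles in total.

8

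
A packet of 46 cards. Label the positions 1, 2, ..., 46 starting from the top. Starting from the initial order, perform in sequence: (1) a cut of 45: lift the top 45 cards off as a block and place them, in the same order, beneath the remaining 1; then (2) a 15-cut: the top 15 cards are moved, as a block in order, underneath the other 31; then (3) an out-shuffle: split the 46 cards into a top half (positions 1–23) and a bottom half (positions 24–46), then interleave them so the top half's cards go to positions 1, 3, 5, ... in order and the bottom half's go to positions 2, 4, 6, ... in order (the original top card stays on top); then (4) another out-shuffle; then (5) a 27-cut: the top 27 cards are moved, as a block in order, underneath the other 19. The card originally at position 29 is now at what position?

Track the card from position 29 forward through each operation:
  after op 1 (cut 45): 29 → 30
  after op 2 (cut 15): 30 → 15
  after op 3 (out-shuffle): 15 → 29
  after op 4 (out-shuffle): 29 → 12
  after op 5 (cut 27): 12 → 31

31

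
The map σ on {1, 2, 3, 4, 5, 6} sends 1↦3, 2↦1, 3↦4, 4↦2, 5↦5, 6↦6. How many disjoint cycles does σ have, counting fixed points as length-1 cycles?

Cycle decomposition: (1 3 4 2) (5) (6).
3 cycles.

3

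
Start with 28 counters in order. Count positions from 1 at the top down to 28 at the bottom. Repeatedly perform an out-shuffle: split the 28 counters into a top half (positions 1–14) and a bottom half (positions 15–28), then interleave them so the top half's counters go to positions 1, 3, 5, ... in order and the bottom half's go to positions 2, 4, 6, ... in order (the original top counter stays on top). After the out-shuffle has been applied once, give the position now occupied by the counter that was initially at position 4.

Track the counter's position through each out-shuffle:
4 → 7

7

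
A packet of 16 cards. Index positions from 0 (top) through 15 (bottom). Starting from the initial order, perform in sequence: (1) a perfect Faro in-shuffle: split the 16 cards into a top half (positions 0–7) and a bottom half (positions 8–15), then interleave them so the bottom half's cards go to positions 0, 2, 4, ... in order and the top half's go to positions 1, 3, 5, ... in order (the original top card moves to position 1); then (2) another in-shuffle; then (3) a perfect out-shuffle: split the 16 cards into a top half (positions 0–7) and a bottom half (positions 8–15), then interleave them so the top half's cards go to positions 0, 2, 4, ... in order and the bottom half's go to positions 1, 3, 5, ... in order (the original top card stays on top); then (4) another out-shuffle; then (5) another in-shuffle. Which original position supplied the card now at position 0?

4

Undo the operations in reverse order, starting from position 0:
  undo op 5 (in-shuffle, from bottom half): 0 ← 8
  undo op 4 (out-shuffle, from top half): 8 ← 4
  undo op 3 (out-shuffle, from top half): 4 ← 2
  undo op 2 (in-shuffle, from bottom half): 2 ← 9
  undo op 1 (in-shuffle, from top half): 9 ← 4
So the card at position 0 came from original position 4.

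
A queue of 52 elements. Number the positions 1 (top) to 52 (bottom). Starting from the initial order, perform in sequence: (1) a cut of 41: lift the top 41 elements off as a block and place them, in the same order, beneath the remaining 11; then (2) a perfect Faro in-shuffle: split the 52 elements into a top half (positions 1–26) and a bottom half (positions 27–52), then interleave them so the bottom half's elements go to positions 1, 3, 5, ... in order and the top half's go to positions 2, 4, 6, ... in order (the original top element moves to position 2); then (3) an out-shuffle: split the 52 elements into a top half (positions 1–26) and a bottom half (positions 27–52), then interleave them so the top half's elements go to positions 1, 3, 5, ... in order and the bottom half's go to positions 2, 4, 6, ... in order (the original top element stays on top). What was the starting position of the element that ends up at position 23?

47

Undo the operations in reverse order, starting from position 23:
  undo op 3 (out-shuffle, from top half): 23 ← 12
  undo op 2 (in-shuffle, from top half): 12 ← 6
  undo op 1 (cut 41): 6 ← 47
So the element at position 23 came from original position 47.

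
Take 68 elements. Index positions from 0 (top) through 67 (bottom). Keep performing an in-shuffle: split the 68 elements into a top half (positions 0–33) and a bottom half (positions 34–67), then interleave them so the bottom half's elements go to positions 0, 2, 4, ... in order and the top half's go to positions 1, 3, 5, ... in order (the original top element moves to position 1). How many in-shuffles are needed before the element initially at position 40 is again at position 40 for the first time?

22

Follow position 40 under repeated in-shuffles:
40 → 12 → 25 → 51 → 34 → 0 → 1 → 3 → ... → 40 (length 22)
It first returns after 22 in-shuffles.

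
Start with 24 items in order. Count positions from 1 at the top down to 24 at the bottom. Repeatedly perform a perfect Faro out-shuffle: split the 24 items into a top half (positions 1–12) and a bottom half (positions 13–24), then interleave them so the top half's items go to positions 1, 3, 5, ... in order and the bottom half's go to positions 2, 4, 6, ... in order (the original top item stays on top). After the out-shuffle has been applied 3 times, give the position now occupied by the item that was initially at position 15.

Track the item's position through each out-shuffle:
15 → 6 → 11 → 21

21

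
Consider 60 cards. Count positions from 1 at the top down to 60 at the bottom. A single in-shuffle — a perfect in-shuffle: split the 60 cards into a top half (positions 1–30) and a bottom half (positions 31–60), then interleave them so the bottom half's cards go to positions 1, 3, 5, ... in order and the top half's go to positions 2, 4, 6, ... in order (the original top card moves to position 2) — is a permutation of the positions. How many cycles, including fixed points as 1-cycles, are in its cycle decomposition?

1

Trace each unvisited position around until it returns:
(1 2 4 8 16 32 ... len 60)
1 cycle in total.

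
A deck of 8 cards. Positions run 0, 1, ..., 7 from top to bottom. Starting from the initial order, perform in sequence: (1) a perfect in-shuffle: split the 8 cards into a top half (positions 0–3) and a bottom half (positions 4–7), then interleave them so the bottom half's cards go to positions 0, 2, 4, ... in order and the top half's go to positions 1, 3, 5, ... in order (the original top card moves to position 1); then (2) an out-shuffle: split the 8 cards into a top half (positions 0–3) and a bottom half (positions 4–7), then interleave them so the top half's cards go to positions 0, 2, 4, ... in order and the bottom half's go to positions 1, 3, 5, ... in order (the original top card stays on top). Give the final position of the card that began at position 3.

7

Track the card from position 3 forward through each operation:
  after op 1 (in-shuffle): 3 → 7
  after op 2 (out-shuffle): 7 → 7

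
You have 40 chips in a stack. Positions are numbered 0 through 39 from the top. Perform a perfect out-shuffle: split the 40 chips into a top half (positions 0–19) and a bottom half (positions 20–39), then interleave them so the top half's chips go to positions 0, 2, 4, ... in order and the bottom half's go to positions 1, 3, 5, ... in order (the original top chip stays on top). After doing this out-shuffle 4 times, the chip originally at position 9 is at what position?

Track the chip's position through each out-shuffle:
9 → 18 → 36 → 33 → 27

27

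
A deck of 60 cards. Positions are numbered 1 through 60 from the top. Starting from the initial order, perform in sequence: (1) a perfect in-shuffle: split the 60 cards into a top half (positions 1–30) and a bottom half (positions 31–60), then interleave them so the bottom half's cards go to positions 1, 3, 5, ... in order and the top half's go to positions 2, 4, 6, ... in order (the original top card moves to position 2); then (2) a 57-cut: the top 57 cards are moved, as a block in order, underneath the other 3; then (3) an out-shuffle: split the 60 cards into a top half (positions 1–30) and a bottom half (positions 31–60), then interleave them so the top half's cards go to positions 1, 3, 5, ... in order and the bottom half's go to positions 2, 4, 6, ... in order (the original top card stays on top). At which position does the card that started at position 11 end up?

Track the card from position 11 forward through each operation:
  after op 1 (in-shuffle): 11 → 22
  after op 2 (cut 57): 22 → 25
  after op 3 (out-shuffle): 25 → 49

49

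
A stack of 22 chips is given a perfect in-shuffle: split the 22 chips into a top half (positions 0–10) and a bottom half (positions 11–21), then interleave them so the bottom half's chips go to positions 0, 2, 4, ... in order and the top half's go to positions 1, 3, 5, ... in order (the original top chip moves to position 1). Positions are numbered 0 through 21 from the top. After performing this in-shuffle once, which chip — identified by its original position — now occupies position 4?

Work backwards from position 4, undoing one in-shuffle at a time:
4 ← 13
So the chip now at position 4 started at position 13.

13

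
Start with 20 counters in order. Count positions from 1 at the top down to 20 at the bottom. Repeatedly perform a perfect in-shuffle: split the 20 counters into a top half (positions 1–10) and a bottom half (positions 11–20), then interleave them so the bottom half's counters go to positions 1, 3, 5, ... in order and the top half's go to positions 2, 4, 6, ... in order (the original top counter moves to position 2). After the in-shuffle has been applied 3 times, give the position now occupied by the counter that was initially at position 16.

Track the counter's position through each in-shuffle:
16 → 11 → 1 → 2

2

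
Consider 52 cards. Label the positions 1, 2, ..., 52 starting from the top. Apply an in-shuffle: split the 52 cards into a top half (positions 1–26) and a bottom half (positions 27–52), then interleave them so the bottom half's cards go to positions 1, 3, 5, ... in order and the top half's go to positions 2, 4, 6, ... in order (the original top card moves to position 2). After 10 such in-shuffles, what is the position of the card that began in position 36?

Track the card's position through each in-shuffle:
36 → 19 → 38 → 23 → 46 → 39 → 25 → 50 → 47 → 41 → 29

29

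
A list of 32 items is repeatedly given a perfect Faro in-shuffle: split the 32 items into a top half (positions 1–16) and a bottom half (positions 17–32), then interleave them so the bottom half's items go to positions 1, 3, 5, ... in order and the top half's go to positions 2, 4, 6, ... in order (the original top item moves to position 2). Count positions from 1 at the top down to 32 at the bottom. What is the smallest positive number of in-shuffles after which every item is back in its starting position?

10

The in-shuffle permutes the 32 positions with cycle lengths [2, 10, 10, 10].
Every item is home exactly when every cycle has completed a whole number of laps, i.e. after lcm(2, 10) = 10 in-shuffles.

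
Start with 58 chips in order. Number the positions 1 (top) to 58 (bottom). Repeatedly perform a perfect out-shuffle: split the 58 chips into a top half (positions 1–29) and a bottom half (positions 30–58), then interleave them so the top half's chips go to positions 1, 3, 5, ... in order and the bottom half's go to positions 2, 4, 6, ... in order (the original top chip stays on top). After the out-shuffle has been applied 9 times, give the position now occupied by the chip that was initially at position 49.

Track the chip's position through each out-shuffle:
49 → 40 → 22 → 43 → 28 → 55 → 52 → 46 → 34 → 10

10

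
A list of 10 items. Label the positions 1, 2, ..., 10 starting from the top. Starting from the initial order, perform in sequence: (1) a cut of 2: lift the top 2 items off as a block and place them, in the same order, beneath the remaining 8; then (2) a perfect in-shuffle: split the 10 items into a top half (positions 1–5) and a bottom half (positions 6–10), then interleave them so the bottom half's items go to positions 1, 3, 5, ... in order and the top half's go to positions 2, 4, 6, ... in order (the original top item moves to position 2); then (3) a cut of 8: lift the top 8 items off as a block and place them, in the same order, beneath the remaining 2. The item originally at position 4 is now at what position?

Track the item from position 4 forward through each operation:
  after op 1 (cut 2): 4 → 2
  after op 2 (in-shuffle): 2 → 4
  after op 3 (cut 8): 4 → 6

6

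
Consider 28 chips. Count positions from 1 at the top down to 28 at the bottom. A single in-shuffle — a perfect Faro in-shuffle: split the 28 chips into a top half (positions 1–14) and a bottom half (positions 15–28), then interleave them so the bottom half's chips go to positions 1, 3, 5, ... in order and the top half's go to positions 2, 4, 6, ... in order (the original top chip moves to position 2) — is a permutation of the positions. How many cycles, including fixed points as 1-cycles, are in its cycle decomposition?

Trace each unvisited position around until it returns:
(1 2 4 8 16 3 ... len 28)
1 cycle in total.

1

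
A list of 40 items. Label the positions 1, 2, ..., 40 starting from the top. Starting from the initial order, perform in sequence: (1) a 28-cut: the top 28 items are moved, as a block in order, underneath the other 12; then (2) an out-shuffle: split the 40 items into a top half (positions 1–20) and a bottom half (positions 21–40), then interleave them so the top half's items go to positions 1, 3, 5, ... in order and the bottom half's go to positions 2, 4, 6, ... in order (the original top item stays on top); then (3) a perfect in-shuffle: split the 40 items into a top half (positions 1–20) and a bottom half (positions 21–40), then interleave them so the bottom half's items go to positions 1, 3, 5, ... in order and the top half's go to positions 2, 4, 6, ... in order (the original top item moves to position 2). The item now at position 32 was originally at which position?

Undo the operations in reverse order, starting from position 32:
  undo op 3 (in-shuffle, from top half): 32 ← 16
  undo op 2 (out-shuffle, from bottom half): 16 ← 28
  undo op 1 (cut 28): 28 ← 16
So the item at position 32 came from original position 16.

16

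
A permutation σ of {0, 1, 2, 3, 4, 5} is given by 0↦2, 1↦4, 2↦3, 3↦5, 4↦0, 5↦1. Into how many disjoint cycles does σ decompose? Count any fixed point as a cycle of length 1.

1

Cycle decomposition: (0 2 3 5 1 4).
1 cycle.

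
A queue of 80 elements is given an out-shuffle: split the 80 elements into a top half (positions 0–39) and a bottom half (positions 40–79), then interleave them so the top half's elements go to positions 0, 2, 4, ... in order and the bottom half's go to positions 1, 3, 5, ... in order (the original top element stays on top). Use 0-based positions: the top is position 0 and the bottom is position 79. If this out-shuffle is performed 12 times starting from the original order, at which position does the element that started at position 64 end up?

Track the element's position through each out-shuffle:
64 → 49 → 19 → 38 → 76 → 73 → 67 → 55 → 31 → 62 → 45 → 11 → 22

22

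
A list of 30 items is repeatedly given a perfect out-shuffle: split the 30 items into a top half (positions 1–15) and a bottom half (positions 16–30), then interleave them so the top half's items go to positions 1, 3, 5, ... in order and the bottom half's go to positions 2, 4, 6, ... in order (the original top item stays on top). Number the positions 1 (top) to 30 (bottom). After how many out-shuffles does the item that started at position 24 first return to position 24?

28

Follow position 24 under repeated out-shuffles:
24 → 18 → 6 → 11 → 21 → 12 → 23 → 16 → ... → 24 (length 28)
It first returns after 28 out-shuffles.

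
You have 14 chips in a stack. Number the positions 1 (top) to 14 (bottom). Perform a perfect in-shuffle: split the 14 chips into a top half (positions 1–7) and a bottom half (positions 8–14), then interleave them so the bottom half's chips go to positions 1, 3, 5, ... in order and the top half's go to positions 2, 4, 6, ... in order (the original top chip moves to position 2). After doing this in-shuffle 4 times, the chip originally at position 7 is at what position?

Track the chip's position through each in-shuffle:
7 → 14 → 13 → 11 → 7

7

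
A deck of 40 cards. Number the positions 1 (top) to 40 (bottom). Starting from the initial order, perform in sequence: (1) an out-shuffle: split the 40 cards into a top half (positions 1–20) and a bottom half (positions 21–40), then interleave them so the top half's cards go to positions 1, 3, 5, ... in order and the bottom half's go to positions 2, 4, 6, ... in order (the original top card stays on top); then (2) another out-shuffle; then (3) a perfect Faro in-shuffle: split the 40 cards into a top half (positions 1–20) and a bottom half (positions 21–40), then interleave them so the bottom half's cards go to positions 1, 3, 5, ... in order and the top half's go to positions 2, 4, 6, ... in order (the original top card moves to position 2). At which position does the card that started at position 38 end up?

Track the card from position 38 forward through each operation:
  after op 1 (out-shuffle): 38 → 36
  after op 2 (out-shuffle): 36 → 32
  after op 3 (in-shuffle): 32 → 23

23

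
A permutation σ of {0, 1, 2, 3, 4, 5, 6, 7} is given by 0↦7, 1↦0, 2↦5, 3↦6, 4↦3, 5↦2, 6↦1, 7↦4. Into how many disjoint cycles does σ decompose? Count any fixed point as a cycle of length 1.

Cycle decomposition: (0 7 4 3 6 1) (2 5).
2 cycles.

2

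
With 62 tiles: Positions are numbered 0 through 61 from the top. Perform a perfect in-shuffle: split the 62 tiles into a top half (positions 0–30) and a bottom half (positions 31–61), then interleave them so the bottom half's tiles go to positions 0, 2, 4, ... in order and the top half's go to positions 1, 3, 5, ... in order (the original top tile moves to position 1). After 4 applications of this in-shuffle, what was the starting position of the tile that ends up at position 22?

28

Work backwards from position 22, undoing one in-shuffle at a time:
22 ← 42 ← 52 ← 57 ← 28
So the tile now at position 22 started at position 28.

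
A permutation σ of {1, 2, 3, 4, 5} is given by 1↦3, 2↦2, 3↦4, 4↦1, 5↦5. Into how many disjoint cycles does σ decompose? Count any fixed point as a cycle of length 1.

3

Cycle decomposition: (1 3 4) (2) (5).
3 cycles.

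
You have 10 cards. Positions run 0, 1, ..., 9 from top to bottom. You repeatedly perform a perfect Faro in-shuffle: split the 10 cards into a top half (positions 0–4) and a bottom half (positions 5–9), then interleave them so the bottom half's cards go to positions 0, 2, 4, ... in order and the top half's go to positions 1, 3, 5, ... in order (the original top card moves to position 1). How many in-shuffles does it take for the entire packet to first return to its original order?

The in-shuffle permutes the 10 positions with cycle lengths [10].
Every card is home exactly when every cycle has completed a whole number of laps, i.e. after lcm(10) = 10 in-shuffles.

10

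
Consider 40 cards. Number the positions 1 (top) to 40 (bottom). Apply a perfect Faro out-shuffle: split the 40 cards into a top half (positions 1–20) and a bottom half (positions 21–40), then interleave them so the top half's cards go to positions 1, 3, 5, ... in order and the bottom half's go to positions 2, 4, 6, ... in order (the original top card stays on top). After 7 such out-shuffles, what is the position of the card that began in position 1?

1

Position 1 is a fixed point of every out-shuffle, so the card never moves.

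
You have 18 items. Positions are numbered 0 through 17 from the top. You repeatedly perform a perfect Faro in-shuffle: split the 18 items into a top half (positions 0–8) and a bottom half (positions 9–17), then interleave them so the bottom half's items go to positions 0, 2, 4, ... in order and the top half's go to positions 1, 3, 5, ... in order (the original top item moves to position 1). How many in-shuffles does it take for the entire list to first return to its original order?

18

The in-shuffle permutes the 18 positions with cycle lengths [18].
Every item is home exactly when every cycle has completed a whole number of laps, i.e. after lcm(18) = 18 in-shuffles.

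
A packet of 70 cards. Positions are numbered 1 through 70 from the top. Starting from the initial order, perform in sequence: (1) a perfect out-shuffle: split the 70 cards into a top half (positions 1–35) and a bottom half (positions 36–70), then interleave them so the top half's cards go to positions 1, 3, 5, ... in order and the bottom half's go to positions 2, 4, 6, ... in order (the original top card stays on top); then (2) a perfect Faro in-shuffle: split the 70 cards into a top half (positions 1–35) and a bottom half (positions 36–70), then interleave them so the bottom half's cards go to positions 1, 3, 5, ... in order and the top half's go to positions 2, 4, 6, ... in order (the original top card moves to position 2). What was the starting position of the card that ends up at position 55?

32

Undo the operations in reverse order, starting from position 55:
  undo op 2 (in-shuffle, from bottom half): 55 ← 63
  undo op 1 (out-shuffle, from top half): 63 ← 32
So the card at position 55 came from original position 32.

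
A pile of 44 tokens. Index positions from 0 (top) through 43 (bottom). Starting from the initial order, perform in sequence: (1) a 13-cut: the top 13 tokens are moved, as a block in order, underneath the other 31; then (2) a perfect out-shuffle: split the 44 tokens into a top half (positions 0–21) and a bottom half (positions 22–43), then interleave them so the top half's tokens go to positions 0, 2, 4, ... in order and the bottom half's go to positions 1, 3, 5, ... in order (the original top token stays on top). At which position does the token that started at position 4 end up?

Track the token from position 4 forward through each operation:
  after op 1 (cut 13): 4 → 35
  after op 2 (out-shuffle): 35 → 27

27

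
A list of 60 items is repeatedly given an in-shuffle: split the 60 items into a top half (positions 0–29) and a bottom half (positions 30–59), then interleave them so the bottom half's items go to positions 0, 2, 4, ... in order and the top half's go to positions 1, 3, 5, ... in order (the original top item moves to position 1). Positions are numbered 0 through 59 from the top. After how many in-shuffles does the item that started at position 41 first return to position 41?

Follow position 41 under repeated in-shuffles:
41 → 22 → 45 → 30 → 0 → 1 → 3 → 7 → ... → 41 (length 60)
It first returns after 60 in-shuffles.

60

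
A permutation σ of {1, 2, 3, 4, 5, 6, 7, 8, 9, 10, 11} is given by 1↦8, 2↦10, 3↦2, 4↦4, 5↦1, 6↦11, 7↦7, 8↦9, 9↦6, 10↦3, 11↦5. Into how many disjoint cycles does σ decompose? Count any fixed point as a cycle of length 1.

Cycle decomposition: (1 8 9 6 11 5) (2 10 3) (4) (7).
4 cycles.

4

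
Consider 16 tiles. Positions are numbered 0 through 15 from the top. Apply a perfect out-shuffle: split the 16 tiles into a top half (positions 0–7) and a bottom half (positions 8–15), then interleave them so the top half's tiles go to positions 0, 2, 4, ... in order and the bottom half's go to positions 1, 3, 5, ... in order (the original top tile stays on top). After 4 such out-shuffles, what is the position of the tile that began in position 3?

3

Track the tile's position through each out-shuffle:
3 → 6 → 12 → 9 → 3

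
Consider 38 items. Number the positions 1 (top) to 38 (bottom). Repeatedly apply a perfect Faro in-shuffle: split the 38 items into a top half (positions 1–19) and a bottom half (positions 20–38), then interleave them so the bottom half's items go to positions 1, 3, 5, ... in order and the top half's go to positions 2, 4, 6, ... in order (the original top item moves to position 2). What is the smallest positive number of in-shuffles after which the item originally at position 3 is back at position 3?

Follow position 3 under repeated in-shuffles:
3 → 6 → 12 → 24 → 9 → 18 → 36 → 33 → 27 → 15 → 30 → 21 → 3
It first returns after 12 in-shuffles.

12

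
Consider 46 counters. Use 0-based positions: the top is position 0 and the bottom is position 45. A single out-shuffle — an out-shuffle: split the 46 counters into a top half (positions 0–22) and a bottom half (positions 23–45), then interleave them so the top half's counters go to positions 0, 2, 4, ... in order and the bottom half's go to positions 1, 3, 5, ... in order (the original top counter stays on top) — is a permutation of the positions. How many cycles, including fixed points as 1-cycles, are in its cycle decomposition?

Trace each unvisited position around until it returns:
(0) (1 2 4 8 16 32 ... len 12) (3 6 12 24) (5 10 20 40 35 25) (7 14 28 11 22 44 ... len 12) (9 18 36 27) (15 30) (21 42 39 33) ... plus 1 more
9 cycles in total.

9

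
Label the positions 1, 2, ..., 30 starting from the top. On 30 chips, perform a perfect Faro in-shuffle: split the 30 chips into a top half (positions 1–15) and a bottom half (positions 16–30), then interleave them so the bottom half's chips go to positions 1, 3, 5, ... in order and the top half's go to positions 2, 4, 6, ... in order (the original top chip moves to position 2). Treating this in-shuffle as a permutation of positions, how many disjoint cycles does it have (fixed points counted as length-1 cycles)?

6

Trace each unvisited position around until it returns:
(1 2 4 8 16) (3 6 12 24 17) (5 10 20 9 18) (7 14 28 25 19) (11 22 13 26 21) (15 30 29 27 23)
6 cycles in total.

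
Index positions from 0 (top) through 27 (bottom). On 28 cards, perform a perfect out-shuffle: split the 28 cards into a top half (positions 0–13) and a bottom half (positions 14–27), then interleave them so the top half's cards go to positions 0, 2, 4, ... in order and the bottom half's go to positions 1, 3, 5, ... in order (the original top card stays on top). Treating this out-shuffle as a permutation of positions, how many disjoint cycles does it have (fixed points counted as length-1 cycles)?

Trace each unvisited position around until it returns:
(0) (1 2 4 8 16 5 ... len 18) (3 6 12 24 21 15) (9 18) (27)
5 cycles in total.

5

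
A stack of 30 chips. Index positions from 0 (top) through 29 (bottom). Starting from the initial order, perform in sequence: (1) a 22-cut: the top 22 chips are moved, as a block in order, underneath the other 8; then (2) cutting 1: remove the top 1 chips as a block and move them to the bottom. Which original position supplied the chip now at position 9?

2

Undo the operations in reverse order, starting from position 9:
  undo op 2 (cut 1): 9 ← 10
  undo op 1 (cut 22): 10 ← 2
So the chip at position 9 came from original position 2.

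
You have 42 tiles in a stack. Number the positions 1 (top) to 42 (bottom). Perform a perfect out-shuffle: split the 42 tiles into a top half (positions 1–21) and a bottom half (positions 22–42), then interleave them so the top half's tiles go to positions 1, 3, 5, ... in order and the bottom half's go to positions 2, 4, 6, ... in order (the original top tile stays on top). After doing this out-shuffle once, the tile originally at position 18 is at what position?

Track the tile's position through each out-shuffle:
18 → 35

35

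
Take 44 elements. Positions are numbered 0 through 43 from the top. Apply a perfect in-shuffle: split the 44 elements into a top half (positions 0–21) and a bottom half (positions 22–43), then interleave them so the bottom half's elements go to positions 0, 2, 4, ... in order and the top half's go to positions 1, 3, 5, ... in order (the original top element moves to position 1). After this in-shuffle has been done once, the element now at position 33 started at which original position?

16

Work backwards from position 33, undoing one in-shuffle at a time:
33 ← 16
So the element now at position 33 started at position 16.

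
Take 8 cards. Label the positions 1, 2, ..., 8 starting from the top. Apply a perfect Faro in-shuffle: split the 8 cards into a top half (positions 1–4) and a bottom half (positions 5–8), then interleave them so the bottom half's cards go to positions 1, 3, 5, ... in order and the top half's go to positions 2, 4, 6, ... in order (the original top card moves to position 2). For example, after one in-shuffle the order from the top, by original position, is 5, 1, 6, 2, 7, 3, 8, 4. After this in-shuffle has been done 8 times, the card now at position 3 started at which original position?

Work backwards from position 3, undoing one in-shuffle at a time:
3 ← 6 ← 3 ← 6 ← 3 ← 6 ← 3 ← 6 ← 3
So the card now at position 3 started at position 3.

3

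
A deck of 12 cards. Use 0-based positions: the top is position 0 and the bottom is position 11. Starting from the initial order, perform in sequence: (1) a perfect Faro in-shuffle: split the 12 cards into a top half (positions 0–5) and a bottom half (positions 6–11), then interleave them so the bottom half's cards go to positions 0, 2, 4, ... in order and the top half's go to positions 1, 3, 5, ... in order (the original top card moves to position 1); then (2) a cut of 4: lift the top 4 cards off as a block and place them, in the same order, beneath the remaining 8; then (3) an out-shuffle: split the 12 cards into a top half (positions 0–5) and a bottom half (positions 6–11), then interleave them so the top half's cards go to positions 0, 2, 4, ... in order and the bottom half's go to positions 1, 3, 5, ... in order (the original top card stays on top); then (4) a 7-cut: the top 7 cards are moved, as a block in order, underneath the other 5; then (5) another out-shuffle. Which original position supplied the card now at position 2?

10

Undo the operations in reverse order, starting from position 2:
  undo op 5 (out-shuffle, from top half): 2 ← 1
  undo op 4 (cut 7): 1 ← 8
  undo op 3 (out-shuffle, from top half): 8 ← 4
  undo op 2 (cut 4): 4 ← 8
  undo op 1 (in-shuffle, from bottom half): 8 ← 10
So the card at position 2 came from original position 10.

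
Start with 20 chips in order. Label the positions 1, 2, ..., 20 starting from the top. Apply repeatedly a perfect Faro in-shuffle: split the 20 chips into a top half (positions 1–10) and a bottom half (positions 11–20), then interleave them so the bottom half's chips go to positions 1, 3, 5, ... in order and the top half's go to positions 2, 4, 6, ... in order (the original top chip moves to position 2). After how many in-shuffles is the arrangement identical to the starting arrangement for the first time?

6

The in-shuffle permutes the 20 positions with cycle lengths [2, 3, 3, 6, 6].
Every chip is home exactly when every cycle has completed a whole number of laps, i.e. after lcm(2, 3, 6) = 6 in-shuffles.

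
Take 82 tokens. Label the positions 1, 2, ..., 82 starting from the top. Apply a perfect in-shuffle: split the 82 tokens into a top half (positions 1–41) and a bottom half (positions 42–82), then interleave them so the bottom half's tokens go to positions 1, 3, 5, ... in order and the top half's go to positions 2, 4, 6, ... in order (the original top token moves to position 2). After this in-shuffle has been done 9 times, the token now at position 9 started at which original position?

54

Work backwards from position 9, undoing one in-shuffle at a time:
9 ← 46 ← 23 ← 53 ← 68 ← 34 ← 17 ← 50 ← 25 ← 54
So the token now at position 9 started at position 54.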